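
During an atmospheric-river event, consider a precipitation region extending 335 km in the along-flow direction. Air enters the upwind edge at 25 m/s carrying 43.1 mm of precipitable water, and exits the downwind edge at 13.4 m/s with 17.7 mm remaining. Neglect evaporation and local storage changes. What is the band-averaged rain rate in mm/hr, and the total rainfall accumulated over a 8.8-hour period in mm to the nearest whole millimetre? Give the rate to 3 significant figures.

Column moisture flux per unit crosswind length is F = V × PW.
Inflow: F_in = 25 × 43.1 = 1077.5 mm·m/s
Outflow: F_out = 13.4 × 17.7 = 237.18 mm·m/s
Steady-state rate R = (F_in − F_out)/L = (1077.5 − 237.18) / 335000 m = 2.508e-03 mm/s.
R = 2.508e-03 × 3600 = 9.03 mm/hr.
Over 8.8 h: total = 9.03 × 8.8 = 79.464 ≈ 79 mm.

R ≈ 9.03 mm/hr; total ≈ 79 mm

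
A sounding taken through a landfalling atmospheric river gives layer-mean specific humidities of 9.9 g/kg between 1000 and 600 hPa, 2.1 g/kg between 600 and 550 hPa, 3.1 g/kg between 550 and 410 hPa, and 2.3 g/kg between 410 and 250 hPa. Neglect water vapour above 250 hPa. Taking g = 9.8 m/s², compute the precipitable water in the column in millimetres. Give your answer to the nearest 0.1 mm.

Precipitable water is the column-integrated vapour mass per unit area: PW = (1/g) Σ q̄ Δp, with q in kg/kg and Δp in Pa (1 kg/m² of water = 1 mm).
Layer 1000–600 hPa: Δp = 400 hPa = 40000 Pa, q̄ = 0.0099 kg/kg → 0.0099 × 40000 / 9.8 = 40.41 mm
Layer 600–550 hPa: Δp = 50 hPa = 5000 Pa, q̄ = 0.0021 kg/kg → 0.0021 × 5000 / 9.8 = 1.07 mm
Layer 550–410 hPa: Δp = 140 hPa = 14000 Pa, q̄ = 0.0031 kg/kg → 0.0031 × 14000 / 9.8 = 4.43 mm
Layer 410–250 hPa: Δp = 160 hPa = 16000 Pa, q̄ = 0.0023 kg/kg → 0.0023 × 16000 / 9.8 = 3.76 mm
PW = 40.41 + 1.07 + 4.43 + 3.76 = 49.67 ≈ 49.7 mm.

PW ≈ 49.7 mm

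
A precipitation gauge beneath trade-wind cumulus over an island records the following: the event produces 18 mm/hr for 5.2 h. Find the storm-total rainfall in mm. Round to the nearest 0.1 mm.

Total = Σ Rᵢ Δtᵢ = 18 × 5.2
      = 93.6 = 93.6 mm.

total ≈ 93.6 mm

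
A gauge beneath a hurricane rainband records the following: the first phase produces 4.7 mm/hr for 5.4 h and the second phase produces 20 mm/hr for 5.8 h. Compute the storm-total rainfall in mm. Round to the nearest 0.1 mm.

total ≈ 141.4 mm

Total = Σ Rᵢ Δtᵢ = 4.7 × 5.4 + 20 × 5.8
      = 25.38 + 116 = 141.4 mm.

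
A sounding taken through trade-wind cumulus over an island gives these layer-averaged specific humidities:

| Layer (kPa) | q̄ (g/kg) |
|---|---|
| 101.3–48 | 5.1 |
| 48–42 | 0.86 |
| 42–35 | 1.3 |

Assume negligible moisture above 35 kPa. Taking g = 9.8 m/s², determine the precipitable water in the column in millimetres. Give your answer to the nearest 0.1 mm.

Precipitable water is the column-integrated vapour mass per unit area: PW = (1/g) Σ q̄ Δp, with q in kg/kg and Δp in Pa (1 kg/m² of water = 1 mm).
Layer 101.3–48 kPa: Δp = 533 hPa = 53300 Pa, q̄ = 0.0051 kg/kg → 0.0051 × 53300 / 9.8 = 27.74 mm
Layer 48–42 kPa: Δp = 60 hPa = 6000 Pa, q̄ = 0.00086 kg/kg → 0.00086 × 6000 / 9.8 = 0.53 mm
Layer 42–35 kPa: Δp = 70 hPa = 7000 Pa, q̄ = 0.0013 kg/kg → 0.0013 × 7000 / 9.8 = 0.93 mm
PW = 27.74 + 0.53 + 0.93 = 29.20 ≈ 29.2 mm.

PW ≈ 29.2 mm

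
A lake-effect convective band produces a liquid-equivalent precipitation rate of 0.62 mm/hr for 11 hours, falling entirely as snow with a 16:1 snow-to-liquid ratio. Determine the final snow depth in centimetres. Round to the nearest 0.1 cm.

snow depth ≈ 10.9 cm

Liquid-equivalent depth = 0.62 × 11 = 6.82 mm.
Snow depth = 6.82 mm × 16 = 109.12 mm = 10.9 cm.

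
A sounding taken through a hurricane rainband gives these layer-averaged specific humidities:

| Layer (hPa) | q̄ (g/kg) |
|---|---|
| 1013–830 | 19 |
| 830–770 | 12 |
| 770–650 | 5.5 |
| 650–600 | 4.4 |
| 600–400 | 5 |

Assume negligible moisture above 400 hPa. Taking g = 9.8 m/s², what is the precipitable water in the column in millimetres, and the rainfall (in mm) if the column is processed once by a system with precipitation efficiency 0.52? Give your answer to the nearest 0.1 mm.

Precipitable water is the column-integrated vapour mass per unit area: PW = (1/g) Σ q̄ Δp, with q in kg/kg and Δp in Pa (1 kg/m² of water = 1 mm).
Layer 1013–830 hPa: Δp = 183 hPa = 18300 Pa, q̄ = 0.019 kg/kg → 0.019 × 18300 / 9.8 = 35.48 mm
Layer 830–770 hPa: Δp = 60 hPa = 6000 Pa, q̄ = 0.012 kg/kg → 0.012 × 6000 / 9.8 = 7.35 mm
Layer 770–650 hPa: Δp = 120 hPa = 12000 Pa, q̄ = 0.0055 kg/kg → 0.0055 × 12000 / 9.8 = 6.73 mm
Layer 650–600 hPa: Δp = 50 hPa = 5000 Pa, q̄ = 0.0044 kg/kg → 0.0044 × 5000 / 9.8 = 2.24 mm
Layer 600–400 hPa: Δp = 200 hPa = 20000 Pa, q̄ = 0.005 kg/kg → 0.005 × 20000 / 9.8 = 10.20 mm
PW = 35.48 + 7.35 + 6.73 + 2.24 + 10.20 = 62.00 ≈ 62.0 mm.
Rainfall = ε × PW = 0.52 × 62.0 = 32.2 mm.

PW ≈ 62.0 mm; rainfall ≈ 32.2 mm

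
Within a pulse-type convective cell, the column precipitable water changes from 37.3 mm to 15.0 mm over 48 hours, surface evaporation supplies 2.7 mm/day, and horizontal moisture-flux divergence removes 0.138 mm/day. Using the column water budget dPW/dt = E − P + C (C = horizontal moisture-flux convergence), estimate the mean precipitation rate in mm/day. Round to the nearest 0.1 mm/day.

P ≈ 13.7 mm/day

dPW/dt = (15.0 − 37.3) mm / (48/24 day) = -11.150 mm/day.
P = E + C − dPW/dt = 2.7 + (-0.138) − (-11.150) = 13.7 mm/day.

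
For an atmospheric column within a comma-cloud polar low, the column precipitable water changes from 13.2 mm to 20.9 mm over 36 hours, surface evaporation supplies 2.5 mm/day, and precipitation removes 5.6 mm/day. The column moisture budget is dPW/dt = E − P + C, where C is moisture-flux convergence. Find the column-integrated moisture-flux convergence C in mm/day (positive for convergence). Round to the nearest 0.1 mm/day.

dPW/dt = (20.9 − 13.2) mm / (36/24 day) = +5.133 mm/day.
C = dPW/dt − E + P = (+5.133) − 2.5 + 5.6 = 8.2 mm/day.

C ≈ 8.2 mm/day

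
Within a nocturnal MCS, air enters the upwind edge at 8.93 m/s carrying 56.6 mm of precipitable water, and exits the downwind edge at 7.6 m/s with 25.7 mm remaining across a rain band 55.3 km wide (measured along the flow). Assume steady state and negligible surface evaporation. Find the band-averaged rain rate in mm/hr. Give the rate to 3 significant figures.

Column moisture flux per unit crosswind length is F = V × PW.
Inflow: F_in = 8.93 × 56.6 = 505.438 mm·m/s
Outflow: F_out = 7.6 × 25.7 = 195.32 mm·m/s
Steady-state rate R = (F_in − F_out)/L = (505.438 − 195.32) / 55300 m = 5.608e-03 mm/s.
R = 5.608e-03 × 3600 = 20.2 mm/hr.

R ≈ 20.2 mm/hr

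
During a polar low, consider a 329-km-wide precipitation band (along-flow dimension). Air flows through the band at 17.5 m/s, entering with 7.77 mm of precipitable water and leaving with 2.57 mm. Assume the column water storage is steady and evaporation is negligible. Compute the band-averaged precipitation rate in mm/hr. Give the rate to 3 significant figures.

Column moisture flux per unit crosswind length is F = V × PW.
Inflow: F_in = 17.5 × 7.77 = 135.975 mm·m/s
Outflow: F_out = 17.5 × 2.57 = 44.975 mm·m/s
Steady-state rate R = (F_in − F_out)/L = (135.975 − 44.975) / 329000 m = 2.766e-04 mm/s.
R = 2.766e-04 × 3600 = 0.996 mm/hr.

R ≈ 0.996 mm/hr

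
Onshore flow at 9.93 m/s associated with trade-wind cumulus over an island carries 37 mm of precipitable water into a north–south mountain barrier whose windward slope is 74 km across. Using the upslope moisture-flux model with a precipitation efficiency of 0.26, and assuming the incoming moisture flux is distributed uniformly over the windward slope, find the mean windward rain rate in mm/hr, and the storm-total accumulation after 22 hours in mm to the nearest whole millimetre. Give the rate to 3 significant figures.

Incoming column moisture flux per unit ridge length: F = V × PW = 9.93 × 37 = 367.41 mm·m/s.
Spread over the 74 km slope with efficiency ε = 0.26: R = ε·F/W = 0.26 × 367.41 / 74000 m = 1.291e-03 mm/s.
R = 1.291e-03 × 3600 = 4.65 mm/hr.
Over 22 h: total = 4.65 × 22 = 102.3 ≈ 102 mm.

R ≈ 4.65 mm/hr; total ≈ 102 mm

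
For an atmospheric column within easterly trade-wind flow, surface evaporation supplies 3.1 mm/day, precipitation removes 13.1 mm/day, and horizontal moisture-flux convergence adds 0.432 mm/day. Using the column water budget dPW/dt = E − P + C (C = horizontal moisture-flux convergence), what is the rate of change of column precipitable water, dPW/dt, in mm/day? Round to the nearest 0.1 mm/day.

dPW/dt = E − P + C = 3.1 − 13.1 + (0.432) = -9.6 mm/day.

dPW/dt ≈ -9.6 mm/day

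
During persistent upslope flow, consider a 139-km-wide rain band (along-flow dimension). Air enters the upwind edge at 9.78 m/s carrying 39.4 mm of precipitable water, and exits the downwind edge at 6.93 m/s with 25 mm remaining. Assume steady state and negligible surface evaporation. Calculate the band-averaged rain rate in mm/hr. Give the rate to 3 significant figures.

R ≈ 5.49 mm/hr

Column moisture flux per unit crosswind length is F = V × PW.
Inflow: F_in = 9.78 × 39.4 = 385.332 mm·m/s
Outflow: F_out = 6.93 × 25 = 173.25 mm·m/s
Steady-state rate R = (F_in − F_out)/L = (385.332 − 173.25) / 139000 m = 1.526e-03 mm/s.
R = 1.526e-03 × 3600 = 5.49 mm/hr.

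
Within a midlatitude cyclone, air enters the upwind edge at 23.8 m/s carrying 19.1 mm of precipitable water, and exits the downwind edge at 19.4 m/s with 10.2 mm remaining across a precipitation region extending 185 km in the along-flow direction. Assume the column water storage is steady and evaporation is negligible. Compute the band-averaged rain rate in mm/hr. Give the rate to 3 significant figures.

Column moisture flux per unit crosswind length is F = V × PW.
Inflow: F_in = 23.8 × 19.1 = 454.58 mm·m/s
Outflow: F_out = 19.4 × 10.2 = 197.88 mm·m/s
Steady-state rate R = (F_in − F_out)/L = (454.58 − 197.88) / 185000 m = 1.388e-03 mm/s.
R = 1.388e-03 × 3600 = 5.00 mm/hr.

R ≈ 5.00 mm/hr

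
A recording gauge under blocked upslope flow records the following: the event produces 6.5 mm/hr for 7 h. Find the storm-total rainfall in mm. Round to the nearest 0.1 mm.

Total = Σ Rᵢ Δtᵢ = 6.5 × 7
      = 45.5 = 45.5 mm.

total ≈ 45.5 mm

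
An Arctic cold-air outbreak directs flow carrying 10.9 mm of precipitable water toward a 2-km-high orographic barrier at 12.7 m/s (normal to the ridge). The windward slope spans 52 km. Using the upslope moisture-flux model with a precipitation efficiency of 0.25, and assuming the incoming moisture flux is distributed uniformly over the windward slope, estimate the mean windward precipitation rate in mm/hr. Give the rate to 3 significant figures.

R ≈ 2.40 mm/hr

Incoming column moisture flux per unit ridge length: F = V × PW = 12.7 × 10.9 = 138.43 mm·m/s.
Spread over the 52 km slope with efficiency ε = 0.25: R = ε·F/W = 0.25 × 138.43 / 52000 m = 6.655e-04 mm/s.
R = 6.655e-04 × 3600 = 2.40 mm/hr.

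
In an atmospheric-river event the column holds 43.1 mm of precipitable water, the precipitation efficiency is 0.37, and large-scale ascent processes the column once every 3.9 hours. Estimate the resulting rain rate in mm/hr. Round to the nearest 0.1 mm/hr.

Each overturning extracts ε × PW = 0.37 × 43.1 = 15.947 mm.
Rate = ε·PW / τ = 15.947 / 3.9 h = 4.1 mm/hr.

R ≈ 4.1 mm/hr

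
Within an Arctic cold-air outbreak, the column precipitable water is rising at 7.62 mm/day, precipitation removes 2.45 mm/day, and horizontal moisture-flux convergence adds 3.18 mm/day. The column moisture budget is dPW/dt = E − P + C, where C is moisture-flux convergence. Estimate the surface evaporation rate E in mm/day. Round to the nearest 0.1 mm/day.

E ≈ 6.9 mm/day

dPW/dt = +7.62 mm/day.
E = dPW/dt + P − C = (+7.62) + 2.45 − (3.18) = 6.9 mm/day.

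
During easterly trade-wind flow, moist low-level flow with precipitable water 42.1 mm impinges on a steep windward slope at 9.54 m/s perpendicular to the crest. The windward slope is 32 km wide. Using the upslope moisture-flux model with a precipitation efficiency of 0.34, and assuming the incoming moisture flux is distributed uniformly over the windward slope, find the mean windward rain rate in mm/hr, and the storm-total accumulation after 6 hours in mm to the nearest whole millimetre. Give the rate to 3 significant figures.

Incoming column moisture flux per unit ridge length: F = V × PW = 9.54 × 42.1 = 401.634 mm·m/s.
Spread over the 32 km slope with efficiency ε = 0.34: R = ε·F/W = 0.34 × 401.634 / 32000 m = 4.267e-03 mm/s.
R = 4.267e-03 × 3600 = 15.4 mm/hr.
Over 6 h: total = 15.4 × 6 = 92.4 ≈ 92 mm.

R ≈ 15.4 mm/hr; total ≈ 92 mm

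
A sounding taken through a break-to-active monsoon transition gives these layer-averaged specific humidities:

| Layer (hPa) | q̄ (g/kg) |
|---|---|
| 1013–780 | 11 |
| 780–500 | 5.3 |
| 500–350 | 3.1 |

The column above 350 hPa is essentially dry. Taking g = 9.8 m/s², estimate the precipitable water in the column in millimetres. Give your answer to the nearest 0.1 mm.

PW ≈ 46.0 mm

Precipitable water is the column-integrated vapour mass per unit area: PW = (1/g) Σ q̄ Δp, with q in kg/kg and Δp in Pa (1 kg/m² of water = 1 mm).
Layer 1013–780 hPa: Δp = 233 hPa = 23300 Pa, q̄ = 0.011 kg/kg → 0.011 × 23300 / 9.8 = 26.15 mm
Layer 780–500 hPa: Δp = 280 hPa = 28000 Pa, q̄ = 0.0053 kg/kg → 0.0053 × 28000 / 9.8 = 15.14 mm
Layer 500–350 hPa: Δp = 150 hPa = 15000 Pa, q̄ = 0.0031 kg/kg → 0.0031 × 15000 / 9.8 = 4.74 mm
PW = 26.15 + 15.14 + 4.74 = 46.03 ≈ 46.0 mm.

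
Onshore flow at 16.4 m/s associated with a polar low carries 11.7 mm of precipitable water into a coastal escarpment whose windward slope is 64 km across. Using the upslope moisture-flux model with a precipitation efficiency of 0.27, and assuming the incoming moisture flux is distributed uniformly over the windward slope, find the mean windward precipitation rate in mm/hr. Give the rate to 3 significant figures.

R ≈ 2.91 mm/hr

Incoming column moisture flux per unit ridge length: F = V × PW = 16.4 × 11.7 = 191.88 mm·m/s.
Spread over the 64 km slope with efficiency ε = 0.27: R = ε·F/W = 0.27 × 191.88 / 64000 m = 8.095e-04 mm/s.
R = 8.095e-04 × 3600 = 2.91 mm/hr.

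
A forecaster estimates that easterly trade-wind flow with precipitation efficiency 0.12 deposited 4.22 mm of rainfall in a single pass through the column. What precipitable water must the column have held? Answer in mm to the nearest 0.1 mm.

PW ≈ 35.2 mm

PW = rainfall / ε = 4.22 / 0.12 = 35.2 mm.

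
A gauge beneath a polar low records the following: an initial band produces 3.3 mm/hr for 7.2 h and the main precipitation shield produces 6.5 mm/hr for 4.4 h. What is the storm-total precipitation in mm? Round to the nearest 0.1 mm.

total ≈ 52.4 mm

Total = Σ Rᵢ Δtᵢ = 3.3 × 7.2 + 6.5 × 4.4
      = 23.76 + 28.6 = 52.4 mm.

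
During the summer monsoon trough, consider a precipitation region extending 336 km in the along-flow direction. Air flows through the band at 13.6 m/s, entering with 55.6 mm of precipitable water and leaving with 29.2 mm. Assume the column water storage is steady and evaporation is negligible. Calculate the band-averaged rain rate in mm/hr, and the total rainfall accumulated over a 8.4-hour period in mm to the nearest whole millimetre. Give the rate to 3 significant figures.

Column moisture flux per unit crosswind length is F = V × PW.
Inflow: F_in = 13.6 × 55.6 = 756.16 mm·m/s
Outflow: F_out = 13.6 × 29.2 = 397.12 mm·m/s
Steady-state rate R = (F_in − F_out)/L = (756.16 − 397.12) / 336000 m = 1.069e-03 mm/s.
R = 1.069e-03 × 3600 = 3.85 mm/hr.
Over 8.4 h: total = 3.85 × 8.4 = 32.34 ≈ 32 mm.

R ≈ 3.85 mm/hr; total ≈ 32 mm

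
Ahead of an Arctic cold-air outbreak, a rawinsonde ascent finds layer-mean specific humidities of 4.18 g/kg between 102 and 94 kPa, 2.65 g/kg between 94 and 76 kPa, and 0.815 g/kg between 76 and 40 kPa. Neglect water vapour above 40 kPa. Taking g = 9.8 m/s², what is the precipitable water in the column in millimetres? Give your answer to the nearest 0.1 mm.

PW ≈ 11.3 mm

Precipitable water is the column-integrated vapour mass per unit area: PW = (1/g) Σ q̄ Δp, with q in kg/kg and Δp in Pa (1 kg/m² of water = 1 mm).
Layer 102–94 kPa: Δp = 80 hPa = 8000 Pa, q̄ = 0.00418 kg/kg → 0.00418 × 8000 / 9.8 = 3.41 mm
Layer 94–76 kPa: Δp = 180 hPa = 18000 Pa, q̄ = 0.00265 kg/kg → 0.00265 × 18000 / 9.8 = 4.87 mm
Layer 76–40 kPa: Δp = 360 hPa = 36000 Pa, q̄ = 0.000815 kg/kg → 0.000815 × 36000 / 9.8 = 2.99 mm
PW = 3.41 + 4.87 + 2.99 = 11.27 ≈ 11.3 mm.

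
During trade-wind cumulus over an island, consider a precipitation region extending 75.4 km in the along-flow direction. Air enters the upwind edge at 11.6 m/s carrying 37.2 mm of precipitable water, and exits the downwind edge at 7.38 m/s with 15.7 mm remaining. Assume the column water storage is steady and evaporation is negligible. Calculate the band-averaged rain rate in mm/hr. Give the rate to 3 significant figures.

R ≈ 15.1 mm/hr

Column moisture flux per unit crosswind length is F = V × PW.
Inflow: F_in = 11.6 × 37.2 = 431.52 mm·m/s
Outflow: F_out = 7.38 × 15.7 = 115.866 mm·m/s
Steady-state rate R = (F_in − F_out)/L = (431.52 − 115.866) / 75400 m = 4.186e-03 mm/s.
R = 4.186e-03 × 3600 = 15.1 mm/hr.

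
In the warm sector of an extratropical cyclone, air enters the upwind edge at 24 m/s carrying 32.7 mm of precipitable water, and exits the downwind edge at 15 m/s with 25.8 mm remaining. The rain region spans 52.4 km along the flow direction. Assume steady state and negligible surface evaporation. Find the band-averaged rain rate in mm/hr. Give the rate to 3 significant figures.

Column moisture flux per unit crosswind length is F = V × PW.
Inflow: F_in = 24 × 32.7 = 784.8 mm·m/s
Outflow: F_out = 15 × 25.8 = 387 mm·m/s
Steady-state rate R = (F_in − F_out)/L = (784.8 − 387) / 52400 m = 7.592e-03 mm/s.
R = 7.592e-03 × 3600 = 27.3 mm/hr.

R ≈ 27.3 mm/hr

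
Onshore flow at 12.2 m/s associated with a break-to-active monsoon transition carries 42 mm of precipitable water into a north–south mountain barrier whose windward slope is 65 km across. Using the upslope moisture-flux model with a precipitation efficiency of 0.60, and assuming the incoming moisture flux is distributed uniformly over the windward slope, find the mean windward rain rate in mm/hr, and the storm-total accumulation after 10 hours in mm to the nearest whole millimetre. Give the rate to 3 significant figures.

Incoming column moisture flux per unit ridge length: F = V × PW = 12.2 × 42 = 512.4 mm·m/s.
Spread over the 65 km slope with efficiency ε = 0.60: R = ε·F/W = 0.60 × 512.4 / 65000 m = 4.730e-03 mm/s.
R = 4.730e-03 × 3600 = 17.0 mm/hr.
Over 10 h: total = 17.0 × 10 = 170 mm.

R ≈ 17.0 mm/hr; total ≈ 170 mm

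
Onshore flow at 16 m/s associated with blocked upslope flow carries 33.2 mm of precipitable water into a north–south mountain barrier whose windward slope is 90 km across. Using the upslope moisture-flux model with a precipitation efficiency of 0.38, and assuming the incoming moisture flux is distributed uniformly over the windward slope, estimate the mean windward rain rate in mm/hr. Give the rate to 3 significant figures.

Incoming column moisture flux per unit ridge length: F = V × PW = 16 × 33.2 = 531.2 mm·m/s.
Spread over the 90 km slope with efficiency ε = 0.38: R = ε·F/W = 0.38 × 531.2 / 90000 m = 2.243e-03 mm/s.
R = 2.243e-03 × 3600 = 8.07 mm/hr.

R ≈ 8.07 mm/hr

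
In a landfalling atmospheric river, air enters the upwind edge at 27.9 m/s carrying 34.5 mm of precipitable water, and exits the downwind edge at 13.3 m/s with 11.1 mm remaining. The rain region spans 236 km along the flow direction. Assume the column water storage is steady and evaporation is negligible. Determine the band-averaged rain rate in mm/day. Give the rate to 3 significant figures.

R ≈ 298 mm/day

Column moisture flux per unit crosswind length is F = V × PW.
Inflow: F_in = 27.9 × 34.5 = 962.55 mm·m/s
Outflow: F_out = 13.3 × 11.1 = 147.63 mm·m/s
Steady-state rate R = (F_in − F_out)/L = (962.55 − 147.63) / 236000 m = 3.453e-03 mm/s.
R = 3.453e-03 × 3600 × 24 = 298 mm/day.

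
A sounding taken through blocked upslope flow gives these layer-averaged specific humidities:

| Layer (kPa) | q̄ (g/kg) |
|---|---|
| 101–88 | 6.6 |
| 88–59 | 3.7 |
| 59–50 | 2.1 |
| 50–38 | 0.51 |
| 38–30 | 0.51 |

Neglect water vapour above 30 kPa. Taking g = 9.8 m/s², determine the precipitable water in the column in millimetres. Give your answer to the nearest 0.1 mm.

Precipitable water is the column-integrated vapour mass per unit area: PW = (1/g) Σ q̄ Δp, with q in kg/kg and Δp in Pa (1 kg/m² of water = 1 mm).
Layer 101–88 kPa: Δp = 130 hPa = 13000 Pa, q̄ = 0.0066 kg/kg → 0.0066 × 13000 / 9.8 = 8.76 mm
Layer 88–59 kPa: Δp = 290 hPa = 29000 Pa, q̄ = 0.0037 kg/kg → 0.0037 × 29000 / 9.8 = 10.95 mm
Layer 59–50 kPa: Δp = 90 hPa = 9000 Pa, q̄ = 0.0021 kg/kg → 0.0021 × 9000 / 9.8 = 1.93 mm
Layer 50–38 kPa: Δp = 120 hPa = 12000 Pa, q̄ = 0.00051 kg/kg → 0.00051 × 12000 / 9.8 = 0.62 mm
Layer 38–30 kPa: Δp = 80 hPa = 8000 Pa, q̄ = 0.00051 kg/kg → 0.00051 × 8000 / 9.8 = 0.42 mm
PW = 8.76 + 10.95 + 1.93 + 0.62 + 0.42 = 22.68 ≈ 22.7 mm.

PW ≈ 22.7 mm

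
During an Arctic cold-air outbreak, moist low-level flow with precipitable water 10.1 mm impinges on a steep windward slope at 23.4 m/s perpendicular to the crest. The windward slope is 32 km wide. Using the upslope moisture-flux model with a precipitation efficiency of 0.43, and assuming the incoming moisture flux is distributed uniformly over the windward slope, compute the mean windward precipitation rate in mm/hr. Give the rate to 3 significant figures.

Incoming column moisture flux per unit ridge length: F = V × PW = 23.4 × 10.1 = 236.34 mm·m/s.
Spread over the 32 km slope with efficiency ε = 0.43: R = ε·F/W = 0.43 × 236.34 / 32000 m = 3.176e-03 mm/s.
R = 3.176e-03 × 3600 = 11.4 mm/hr.

R ≈ 11.4 mm/hr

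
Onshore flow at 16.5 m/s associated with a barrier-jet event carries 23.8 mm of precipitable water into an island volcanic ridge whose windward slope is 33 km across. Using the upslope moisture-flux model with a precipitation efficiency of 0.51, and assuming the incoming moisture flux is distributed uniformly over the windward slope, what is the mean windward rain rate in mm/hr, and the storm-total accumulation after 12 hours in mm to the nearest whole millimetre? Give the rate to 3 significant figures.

R ≈ 21.8 mm/hr; total ≈ 262 mm

Incoming column moisture flux per unit ridge length: F = V × PW = 16.5 × 23.8 = 392.7 mm·m/s.
Spread over the 33 km slope with efficiency ε = 0.51: R = ε·F/W = 0.51 × 392.7 / 33000 m = 6.069e-03 mm/s.
R = 6.069e-03 × 3600 = 21.8 mm/hr.
Over 12 h: total = 21.8 × 12 = 261.6 ≈ 262 mm.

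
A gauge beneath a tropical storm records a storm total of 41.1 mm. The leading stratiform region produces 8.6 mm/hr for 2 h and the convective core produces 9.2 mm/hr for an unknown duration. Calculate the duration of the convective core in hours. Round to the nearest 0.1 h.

Known phases: 8.6 × 2 = 17.2 mm.
Remaining depth = 41.1 − 17.2 = 23.9 mm.
Duration = 23.9 / 9.2 = 2.6 h.

duration ≈ 2.6 h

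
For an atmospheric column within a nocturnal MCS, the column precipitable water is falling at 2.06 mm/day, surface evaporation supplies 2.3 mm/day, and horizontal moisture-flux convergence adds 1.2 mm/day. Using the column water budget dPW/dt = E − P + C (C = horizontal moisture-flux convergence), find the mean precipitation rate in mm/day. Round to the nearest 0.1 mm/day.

P ≈ 5.6 mm/day

dPW/dt = -2.06 mm/day.
P = E + C − dPW/dt = 2.3 + (1.2) − (-2.06) = 5.6 mm/day.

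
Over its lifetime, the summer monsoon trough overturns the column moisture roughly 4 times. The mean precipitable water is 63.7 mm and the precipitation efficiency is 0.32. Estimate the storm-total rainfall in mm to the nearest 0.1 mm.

rainfall ≈ 81.5 mm

Each cycle deposits ε × PW = 0.32 × 63.7 = 20.384 mm.
Over 4 cycles: 4 × 20.384 = 81.5 mm.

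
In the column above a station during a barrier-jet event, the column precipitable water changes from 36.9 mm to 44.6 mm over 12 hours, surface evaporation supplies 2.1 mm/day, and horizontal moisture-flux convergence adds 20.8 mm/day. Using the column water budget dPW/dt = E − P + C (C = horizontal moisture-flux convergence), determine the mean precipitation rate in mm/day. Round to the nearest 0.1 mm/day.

dPW/dt = (44.6 − 36.9) mm / (12/24 day) = +15.400 mm/day.
P = E + C − dPW/dt = 2.1 + (20.8) − (+15.400) = 7.5 mm/day.

P ≈ 7.5 mm/day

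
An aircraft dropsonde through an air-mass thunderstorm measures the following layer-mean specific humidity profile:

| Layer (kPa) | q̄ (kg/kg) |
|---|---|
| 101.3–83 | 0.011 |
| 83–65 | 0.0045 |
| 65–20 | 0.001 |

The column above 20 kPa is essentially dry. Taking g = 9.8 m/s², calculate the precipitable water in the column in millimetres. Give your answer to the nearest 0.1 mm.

Precipitable water is the column-integrated vapour mass per unit area: PW = (1/g) Σ q̄ Δp, with q in kg/kg and Δp in Pa (1 kg/m² of water = 1 mm).
Layer 101.3–83 kPa: Δp = 183 hPa = 18300 Pa, q̄ = 0.011 kg/kg → 0.011 × 18300 / 9.8 = 20.54 mm
Layer 83–65 kPa: Δp = 180 hPa = 18000 Pa, q̄ = 0.0045 kg/kg → 0.0045 × 18000 / 9.8 = 8.27 mm
Layer 65–20 kPa: Δp = 450 hPa = 45000 Pa, q̄ = 0.001 kg/kg → 0.001 × 45000 / 9.8 = 4.59 mm
PW = 20.54 + 8.27 + 4.59 = 33.40 ≈ 33.4 mm.

PW ≈ 33.4 mm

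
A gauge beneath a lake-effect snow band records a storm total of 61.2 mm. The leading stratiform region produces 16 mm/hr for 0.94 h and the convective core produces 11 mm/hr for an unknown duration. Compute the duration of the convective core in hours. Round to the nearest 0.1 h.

Known phases: 16 × 0.94 = 15.04 mm.
Remaining depth = 61.2 − 15.04 = 46.16 mm.
Duration = 46.16 / 11 = 4.2 h.

duration ≈ 4.2 h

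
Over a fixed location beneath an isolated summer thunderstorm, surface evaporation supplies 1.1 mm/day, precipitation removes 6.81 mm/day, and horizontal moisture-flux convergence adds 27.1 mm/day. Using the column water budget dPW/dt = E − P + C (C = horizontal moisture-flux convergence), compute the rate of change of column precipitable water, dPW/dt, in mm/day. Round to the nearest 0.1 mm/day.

dPW/dt = E − P + C = 1.1 − 6.81 + (27.1) = 21.4 mm/day.

dPW/dt ≈ 21.4 mm/day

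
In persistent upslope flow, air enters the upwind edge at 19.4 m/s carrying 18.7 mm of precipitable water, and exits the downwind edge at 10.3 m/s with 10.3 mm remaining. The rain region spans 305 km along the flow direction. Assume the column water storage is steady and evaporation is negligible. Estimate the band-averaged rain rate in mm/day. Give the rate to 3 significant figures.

Column moisture flux per unit crosswind length is F = V × PW.
Inflow: F_in = 19.4 × 18.7 = 362.78 mm·m/s
Outflow: F_out = 10.3 × 10.3 = 106.09 mm·m/s
Steady-state rate R = (F_in − F_out)/L = (362.78 − 106.09) / 305000 m = 8.416e-04 mm/s.
R = 8.416e-04 × 3600 × 24 = 72.7 mm/day.

R ≈ 72.7 mm/day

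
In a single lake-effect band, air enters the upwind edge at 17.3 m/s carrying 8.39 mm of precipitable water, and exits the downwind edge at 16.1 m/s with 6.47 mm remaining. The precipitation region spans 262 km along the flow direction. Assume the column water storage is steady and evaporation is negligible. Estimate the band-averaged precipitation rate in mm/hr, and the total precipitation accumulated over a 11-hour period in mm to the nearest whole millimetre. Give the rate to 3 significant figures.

Column moisture flux per unit crosswind length is F = V × PW.
Inflow: F_in = 17.3 × 8.39 = 145.147 mm·m/s
Outflow: F_out = 16.1 × 6.47 = 104.167 mm·m/s
Steady-state rate R = (F_in − F_out)/L = (145.147 − 104.167) / 262000 m = 1.564e-04 mm/s.
R = 1.564e-04 × 3600 = 0.563 mm/hr.
Over 11 h: total = 0.563 × 11 = 6.193 ≈ 6 mm.

R ≈ 0.563 mm/hr; total ≈ 6 mm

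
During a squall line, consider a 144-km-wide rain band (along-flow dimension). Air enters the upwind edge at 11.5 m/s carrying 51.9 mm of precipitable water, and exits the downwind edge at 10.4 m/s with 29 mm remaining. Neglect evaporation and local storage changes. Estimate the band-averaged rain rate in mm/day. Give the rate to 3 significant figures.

Column moisture flux per unit crosswind length is F = V × PW.
Inflow: F_in = 11.5 × 51.9 = 596.85 mm·m/s
Outflow: F_out = 10.4 × 29 = 301.6 mm·m/s
Steady-state rate R = (F_in − F_out)/L = (596.85 − 301.6) / 144000 m = 2.050e-03 mm/s.
R = 2.050e-03 × 3600 × 24 = 177 mm/day.

R ≈ 177 mm/day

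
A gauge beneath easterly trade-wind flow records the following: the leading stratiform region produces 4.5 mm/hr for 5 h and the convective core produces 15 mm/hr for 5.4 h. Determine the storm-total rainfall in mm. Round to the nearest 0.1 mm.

Total = Σ Rᵢ Δtᵢ = 4.5 × 5 + 15 × 5.4
      = 22.5 + 81 = 103.5 mm.

total ≈ 103.5 mm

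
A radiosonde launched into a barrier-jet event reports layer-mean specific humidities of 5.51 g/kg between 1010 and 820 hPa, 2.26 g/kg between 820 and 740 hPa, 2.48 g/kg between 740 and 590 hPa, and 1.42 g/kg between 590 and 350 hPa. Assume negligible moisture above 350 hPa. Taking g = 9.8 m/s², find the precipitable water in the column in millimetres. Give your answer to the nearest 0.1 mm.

PW ≈ 19.8 mm

Precipitable water is the column-integrated vapour mass per unit area: PW = (1/g) Σ q̄ Δp, with q in kg/kg and Δp in Pa (1 kg/m² of water = 1 mm).
Layer 1010–820 hPa: Δp = 190 hPa = 19000 Pa, q̄ = 0.00551 kg/kg → 0.00551 × 19000 / 9.8 = 10.68 mm
Layer 820–740 hPa: Δp = 80 hPa = 8000 Pa, q̄ = 0.00226 kg/kg → 0.00226 × 8000 / 9.8 = 1.84 mm
Layer 740–590 hPa: Δp = 150 hPa = 15000 Pa, q̄ = 0.00248 kg/kg → 0.00248 × 15000 / 9.8 = 3.80 mm
Layer 590–350 hPa: Δp = 240 hPa = 24000 Pa, q̄ = 0.00142 kg/kg → 0.00142 × 24000 / 9.8 = 3.48 mm
PW = 10.68 + 1.84 + 3.80 + 3.48 = 19.80 ≈ 19.8 mm.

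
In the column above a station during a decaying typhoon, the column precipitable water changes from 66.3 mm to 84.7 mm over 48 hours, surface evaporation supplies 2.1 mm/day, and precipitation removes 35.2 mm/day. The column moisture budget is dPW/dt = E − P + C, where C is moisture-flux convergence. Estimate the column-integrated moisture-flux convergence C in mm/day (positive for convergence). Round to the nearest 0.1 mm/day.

C ≈ 42.3 mm/day

dPW/dt = (84.7 − 66.3) mm / (48/24 day) = +9.200 mm/day.
C = dPW/dt − E + P = (+9.200) − 2.1 + 35.2 = 42.3 mm/day.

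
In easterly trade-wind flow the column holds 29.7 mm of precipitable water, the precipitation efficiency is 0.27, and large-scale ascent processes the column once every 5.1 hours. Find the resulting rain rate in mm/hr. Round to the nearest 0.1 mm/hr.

Each overturning extracts ε × PW = 0.27 × 29.7 = 8.019 mm.
Rate = ε·PW / τ = 8.019 / 5.1 h = 1.6 mm/hr.

R ≈ 1.6 mm/hr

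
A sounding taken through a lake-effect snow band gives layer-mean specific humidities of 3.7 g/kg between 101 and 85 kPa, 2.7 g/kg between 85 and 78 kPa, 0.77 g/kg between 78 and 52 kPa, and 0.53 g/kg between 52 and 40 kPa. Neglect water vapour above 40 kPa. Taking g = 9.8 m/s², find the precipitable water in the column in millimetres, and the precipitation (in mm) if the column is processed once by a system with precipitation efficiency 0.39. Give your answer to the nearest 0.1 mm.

Precipitable water is the column-integrated vapour mass per unit area: PW = (1/g) Σ q̄ Δp, with q in kg/kg and Δp in Pa (1 kg/m² of water = 1 mm).
Layer 101–85 kPa: Δp = 160 hPa = 16000 Pa, q̄ = 0.0037 kg/kg → 0.0037 × 16000 / 9.8 = 6.04 mm
Layer 85–78 kPa: Δp = 70 hPa = 7000 Pa, q̄ = 0.0027 kg/kg → 0.0027 × 7000 / 9.8 = 1.93 mm
Layer 78–52 kPa: Δp = 260 hPa = 26000 Pa, q̄ = 0.00077 kg/kg → 0.00077 × 26000 / 9.8 = 2.04 mm
Layer 52–40 kPa: Δp = 120 hPa = 12000 Pa, q̄ = 0.00053 kg/kg → 0.00053 × 12000 / 9.8 = 0.65 mm
PW = 6.04 + 1.93 + 2.04 + 0.65 = 10.66 ≈ 10.7 mm.
Precipitation = ε × PW = 0.39 × 10.7 = 4.2 mm.

PW ≈ 10.7 mm; precipitation ≈ 4.2 mm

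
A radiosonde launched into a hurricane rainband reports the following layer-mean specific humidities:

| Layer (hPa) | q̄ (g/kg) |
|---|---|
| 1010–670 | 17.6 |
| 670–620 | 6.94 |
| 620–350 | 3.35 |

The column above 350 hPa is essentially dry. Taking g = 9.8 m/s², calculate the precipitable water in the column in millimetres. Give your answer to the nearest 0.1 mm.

Precipitable water is the column-integrated vapour mass per unit area: PW = (1/g) Σ q̄ Δp, with q in kg/kg and Δp in Pa (1 kg/m² of water = 1 mm).
Layer 1010–670 hPa: Δp = 340 hPa = 34000 Pa, q̄ = 0.0176 kg/kg → 0.0176 × 34000 / 9.8 = 61.06 mm
Layer 670–620 hPa: Δp = 50 hPa = 5000 Pa, q̄ = 0.00694 kg/kg → 0.00694 × 5000 / 9.8 = 3.54 mm
Layer 620–350 hPa: Δp = 270 hPa = 27000 Pa, q̄ = 0.00335 kg/kg → 0.00335 × 27000 / 9.8 = 9.23 mm
PW = 61.06 + 3.54 + 9.23 = 73.83 ≈ 73.8 mm.

PW ≈ 73.8 mm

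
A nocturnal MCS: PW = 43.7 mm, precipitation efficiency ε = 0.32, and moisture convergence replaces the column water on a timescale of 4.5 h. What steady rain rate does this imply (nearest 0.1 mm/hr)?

R ≈ 3.1 mm/hr

Each overturning extracts ε × PW = 0.32 × 43.7 = 13.984 mm.
Rate = ε·PW / τ = 13.984 / 4.5 h = 3.1 mm/hr.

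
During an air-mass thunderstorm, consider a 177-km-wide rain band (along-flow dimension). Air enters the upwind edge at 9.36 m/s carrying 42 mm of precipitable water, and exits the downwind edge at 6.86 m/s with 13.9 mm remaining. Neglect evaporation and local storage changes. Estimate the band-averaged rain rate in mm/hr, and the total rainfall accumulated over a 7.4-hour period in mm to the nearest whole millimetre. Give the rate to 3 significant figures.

Column moisture flux per unit crosswind length is F = V × PW.
Inflow: F_in = 9.36 × 42 = 393.12 mm·m/s
Outflow: F_out = 6.86 × 13.9 = 95.354 mm·m/s
Steady-state rate R = (F_in − F_out)/L = (393.12 − 95.354) / 177000 m = 1.682e-03 mm/s.
R = 1.682e-03 × 3600 = 6.06 mm/hr.
Over 7.4 h: total = 6.06 × 7.4 = 44.844 ≈ 45 mm.

R ≈ 6.06 mm/hr; total ≈ 45 mm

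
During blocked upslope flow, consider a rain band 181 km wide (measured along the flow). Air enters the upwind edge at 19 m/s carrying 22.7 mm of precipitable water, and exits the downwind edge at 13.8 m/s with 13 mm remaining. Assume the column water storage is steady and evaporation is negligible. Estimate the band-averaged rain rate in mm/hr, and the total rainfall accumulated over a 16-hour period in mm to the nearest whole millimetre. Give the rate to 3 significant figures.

R ≈ 5.01 mm/hr; total ≈ 80 mm

Column moisture flux per unit crosswind length is F = V × PW.
Inflow: F_in = 19 × 22.7 = 431.3 mm·m/s
Outflow: F_out = 13.8 × 13 = 179.4 mm·m/s
Steady-state rate R = (F_in − F_out)/L = (431.3 − 179.4) / 181000 m = 1.392e-03 mm/s.
R = 1.392e-03 × 3600 = 5.01 mm/hr.
Over 16 h: total = 5.01 × 16 = 80.16 ≈ 80 mm.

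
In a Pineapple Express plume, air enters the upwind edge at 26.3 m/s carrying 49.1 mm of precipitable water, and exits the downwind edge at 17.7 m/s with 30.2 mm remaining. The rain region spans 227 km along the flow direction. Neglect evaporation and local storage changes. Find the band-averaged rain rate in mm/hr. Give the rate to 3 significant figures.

R ≈ 12.0 mm/hr

Column moisture flux per unit crosswind length is F = V × PW.
Inflow: F_in = 26.3 × 49.1 = 1291.33 mm·m/s
Outflow: F_out = 17.7 × 30.2 = 534.54 mm·m/s
Steady-state rate R = (F_in − F_out)/L = (1291.33 − 534.54) / 227000 m = 3.334e-03 mm/s.
R = 3.334e-03 × 3600 = 12.0 mm/hr.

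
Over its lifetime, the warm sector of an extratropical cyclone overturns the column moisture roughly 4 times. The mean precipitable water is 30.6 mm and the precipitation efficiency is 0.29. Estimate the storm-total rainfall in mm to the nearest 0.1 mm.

rainfall ≈ 35.5 mm

Each cycle deposits ε × PW = 0.29 × 30.6 = 8.874 mm.
Over 4 cycles: 4 × 8.874 = 35.5 mm.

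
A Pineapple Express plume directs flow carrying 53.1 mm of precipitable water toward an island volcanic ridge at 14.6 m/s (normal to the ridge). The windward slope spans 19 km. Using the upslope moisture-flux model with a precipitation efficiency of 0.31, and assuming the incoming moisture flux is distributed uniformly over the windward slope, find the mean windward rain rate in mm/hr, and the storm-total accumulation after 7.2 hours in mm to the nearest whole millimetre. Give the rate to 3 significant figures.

R ≈ 45.5 mm/hr; total ≈ 328 mm

Incoming column moisture flux per unit ridge length: F = V × PW = 14.6 × 53.1 = 775.26 mm·m/s.
Spread over the 19 km slope with efficiency ε = 0.31: R = ε·F/W = 0.31 × 775.26 / 19000 m = 1.265e-02 mm/s.
R = 1.265e-02 × 3600 = 45.5 mm/hr.
Over 7.2 h: total = 45.5 × 7.2 = 327.6 ≈ 328 mm.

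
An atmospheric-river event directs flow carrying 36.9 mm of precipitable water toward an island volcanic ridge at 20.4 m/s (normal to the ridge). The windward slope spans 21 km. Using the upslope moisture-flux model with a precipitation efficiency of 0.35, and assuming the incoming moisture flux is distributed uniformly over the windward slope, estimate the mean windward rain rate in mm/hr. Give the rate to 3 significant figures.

R ≈ 45.2 mm/hr

Incoming column moisture flux per unit ridge length: F = V × PW = 20.4 × 36.9 = 752.76 mm·m/s.
Spread over the 21 km slope with efficiency ε = 0.35: R = ε·F/W = 0.35 × 752.76 / 21000 m = 1.255e-02 mm/s.
R = 1.255e-02 × 3600 = 45.2 mm/hr.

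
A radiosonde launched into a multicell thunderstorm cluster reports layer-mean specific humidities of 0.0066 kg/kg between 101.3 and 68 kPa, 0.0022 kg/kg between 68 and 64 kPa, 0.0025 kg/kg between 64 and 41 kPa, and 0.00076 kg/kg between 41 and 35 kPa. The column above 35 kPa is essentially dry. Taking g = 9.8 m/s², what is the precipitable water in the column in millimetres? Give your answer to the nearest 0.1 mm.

PW ≈ 29.7 mm

Precipitable water is the column-integrated vapour mass per unit area: PW = (1/g) Σ q̄ Δp, with q in kg/kg and Δp in Pa (1 kg/m² of water = 1 mm).
Layer 101.3–68 kPa: Δp = 333 hPa = 33300 Pa, q̄ = 0.0066 kg/kg → 0.0066 × 33300 / 9.8 = 22.43 mm
Layer 68–64 kPa: Δp = 40 hPa = 4000 Pa, q̄ = 0.0022 kg/kg → 0.0022 × 4000 / 9.8 = 0.90 mm
Layer 64–41 kPa: Δp = 230 hPa = 23000 Pa, q̄ = 0.0025 kg/kg → 0.0025 × 23000 / 9.8 = 5.87 mm
Layer 41–35 kPa: Δp = 60 hPa = 6000 Pa, q̄ = 0.00076 kg/kg → 0.00076 × 6000 / 9.8 = 0.47 mm
PW = 22.43 + 0.90 + 5.87 + 0.47 = 29.67 ≈ 29.7 mm.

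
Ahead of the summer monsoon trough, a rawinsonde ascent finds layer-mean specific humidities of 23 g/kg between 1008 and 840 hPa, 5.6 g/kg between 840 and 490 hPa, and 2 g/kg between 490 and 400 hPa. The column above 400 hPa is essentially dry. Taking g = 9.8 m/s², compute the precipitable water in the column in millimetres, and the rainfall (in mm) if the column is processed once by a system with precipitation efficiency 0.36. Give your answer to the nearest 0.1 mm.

PW ≈ 61.3 mm; rainfall ≈ 22.1 mm

Precipitable water is the column-integrated vapour mass per unit area: PW = (1/g) Σ q̄ Δp, with q in kg/kg and Δp in Pa (1 kg/m² of water = 1 mm).
Layer 1008–840 hPa: Δp = 168 hPa = 16800 Pa, q̄ = 0.023 kg/kg → 0.023 × 16800 / 9.8 = 39.43 mm
Layer 840–490 hPa: Δp = 350 hPa = 35000 Pa, q̄ = 0.0056 kg/kg → 0.0056 × 35000 / 9.8 = 20.00 mm
Layer 490–400 hPa: Δp = 90 hPa = 9000 Pa, q̄ = 0.002 kg/kg → 0.002 × 9000 / 9.8 = 1.84 mm
PW = 39.43 + 20.00 + 1.84 = 61.27 ≈ 61.3 mm.
Rainfall = ε × PW = 0.36 × 61.3 = 22.1 mm.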